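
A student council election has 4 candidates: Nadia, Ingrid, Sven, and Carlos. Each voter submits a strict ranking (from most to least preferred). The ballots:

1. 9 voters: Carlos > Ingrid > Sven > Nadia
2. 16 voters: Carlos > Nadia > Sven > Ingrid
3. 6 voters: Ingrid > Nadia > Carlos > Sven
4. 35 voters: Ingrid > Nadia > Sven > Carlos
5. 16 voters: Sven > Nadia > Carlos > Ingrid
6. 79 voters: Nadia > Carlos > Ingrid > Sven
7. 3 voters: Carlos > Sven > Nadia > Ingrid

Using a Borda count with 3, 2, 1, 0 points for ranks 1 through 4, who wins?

Nadia: 9·0 + 16·2 + 6·2 + 35·2 + 16·2 + 79·3 + 3·1 = 386
Ingrid: 9·2 + 16·0 + 6·3 + 35·3 + 16·0 + 79·1 + 3·0 = 220
Sven: 9·1 + 16·1 + 6·0 + 35·1 + 16·3 + 79·0 + 3·2 = 114
Carlos: 9·3 + 16·3 + 6·1 + 35·0 + 16·1 + 79·2 + 3·3 = 264
Nadia has the highest Borda score (386).

Nadia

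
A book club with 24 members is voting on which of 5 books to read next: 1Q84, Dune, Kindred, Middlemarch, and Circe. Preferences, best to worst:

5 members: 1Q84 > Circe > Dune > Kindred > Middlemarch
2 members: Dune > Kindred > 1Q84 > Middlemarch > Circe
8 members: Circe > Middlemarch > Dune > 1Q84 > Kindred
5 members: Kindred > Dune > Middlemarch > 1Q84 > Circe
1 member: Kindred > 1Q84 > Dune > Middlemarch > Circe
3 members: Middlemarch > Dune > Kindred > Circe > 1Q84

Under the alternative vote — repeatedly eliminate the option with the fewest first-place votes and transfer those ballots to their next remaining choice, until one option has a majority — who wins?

Circe

Round 1: 1Q84 5, Dune 2, Kindred 6, Middlemarch 3, Circe 8. Eliminate Dune.
Round 2: 1Q84 5, Kindred 8, Middlemarch 3, Circe 8. Eliminate Middlemarch.
Round 3: 1Q84 5, Kindred 11, Circe 8. Eliminate 1Q84.
Round 4: Kindred 11, Circe 13. Circe has a majority.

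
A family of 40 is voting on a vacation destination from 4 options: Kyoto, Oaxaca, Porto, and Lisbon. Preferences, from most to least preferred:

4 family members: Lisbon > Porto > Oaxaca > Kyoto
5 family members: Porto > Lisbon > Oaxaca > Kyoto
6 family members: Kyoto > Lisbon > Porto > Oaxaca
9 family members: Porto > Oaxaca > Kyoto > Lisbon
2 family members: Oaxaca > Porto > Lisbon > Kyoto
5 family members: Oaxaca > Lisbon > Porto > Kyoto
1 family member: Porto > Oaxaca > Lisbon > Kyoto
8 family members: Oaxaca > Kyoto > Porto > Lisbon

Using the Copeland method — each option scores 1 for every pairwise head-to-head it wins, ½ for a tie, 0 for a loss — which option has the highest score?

Kyoto: beats Lisbon; loses to Oaxaca and Porto → score 1.
Oaxaca: beats Kyoto and Lisbon; loses to Porto → score 2.
Porto: beats Kyoto, Oaxaca, and Lisbon → score 3.
Lisbon: loses to Kyoto, Oaxaca, and Porto → score 0.
Porto has the best pairwise record.

Porto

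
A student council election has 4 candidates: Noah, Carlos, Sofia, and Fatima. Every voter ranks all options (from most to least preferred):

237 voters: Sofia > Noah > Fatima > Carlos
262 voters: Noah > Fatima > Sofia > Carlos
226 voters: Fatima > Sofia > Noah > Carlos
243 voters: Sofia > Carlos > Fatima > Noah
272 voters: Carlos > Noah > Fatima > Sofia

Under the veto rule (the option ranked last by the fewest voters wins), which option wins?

Last-place votes: Noah 243, Carlos 725, Sofia 272, Fatima 0.
Fatima is ranked last by the fewest voters, so Fatima wins.

Fatima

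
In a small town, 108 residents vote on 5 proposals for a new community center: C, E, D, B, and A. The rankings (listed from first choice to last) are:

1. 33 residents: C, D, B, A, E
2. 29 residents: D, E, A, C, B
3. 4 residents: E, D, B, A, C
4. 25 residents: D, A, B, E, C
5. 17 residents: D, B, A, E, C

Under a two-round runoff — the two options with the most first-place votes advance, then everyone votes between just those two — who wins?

D

Round 1 first-place votes: C 33, E 4, D 71, B 0, A 0.
D and C advance.
Runoff: D is preferred to C by 75 voters; C by 33.
D wins the runoff.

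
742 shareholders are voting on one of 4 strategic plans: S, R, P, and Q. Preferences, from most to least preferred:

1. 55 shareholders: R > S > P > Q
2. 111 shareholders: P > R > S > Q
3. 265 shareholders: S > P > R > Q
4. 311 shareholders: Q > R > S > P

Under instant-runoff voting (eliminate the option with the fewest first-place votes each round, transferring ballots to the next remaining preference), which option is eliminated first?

R

Round 1: S 265, R 55, P 111, Q 311. Eliminate R.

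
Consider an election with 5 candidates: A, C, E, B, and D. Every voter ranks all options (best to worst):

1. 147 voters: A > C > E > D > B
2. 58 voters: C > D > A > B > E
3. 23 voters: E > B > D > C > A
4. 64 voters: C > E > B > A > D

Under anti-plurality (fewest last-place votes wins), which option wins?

C

Last-place votes: A 23, C 0, E 58, B 147, D 64.
C is ranked last by the fewest voters, so C wins.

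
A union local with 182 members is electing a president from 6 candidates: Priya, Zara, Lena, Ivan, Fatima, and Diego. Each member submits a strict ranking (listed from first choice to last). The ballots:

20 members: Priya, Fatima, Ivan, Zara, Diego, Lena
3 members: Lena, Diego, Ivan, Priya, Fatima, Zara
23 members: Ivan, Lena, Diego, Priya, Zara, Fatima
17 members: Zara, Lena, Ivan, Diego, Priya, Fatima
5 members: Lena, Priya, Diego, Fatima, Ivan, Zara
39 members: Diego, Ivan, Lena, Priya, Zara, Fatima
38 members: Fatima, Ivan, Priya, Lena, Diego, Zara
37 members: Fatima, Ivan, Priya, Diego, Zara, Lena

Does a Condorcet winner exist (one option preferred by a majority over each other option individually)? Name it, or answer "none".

none

Checking pairwise contests:
Ivan beats Priya 157–25.
Priya beats Zara 165–17.
Priya beats Lena 95–87.
Fatima beats Ivan 100–82.
Priya beats Fatima 107–75.
Priya beats Diego 100–82.
Every option loses at least one head-to-head, so there is no Condorcet winner.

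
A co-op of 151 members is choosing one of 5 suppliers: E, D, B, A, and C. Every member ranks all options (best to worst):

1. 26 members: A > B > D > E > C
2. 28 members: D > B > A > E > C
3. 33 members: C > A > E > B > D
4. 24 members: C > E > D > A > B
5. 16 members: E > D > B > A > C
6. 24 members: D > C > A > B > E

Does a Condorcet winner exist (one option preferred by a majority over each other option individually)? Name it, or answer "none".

D vs E: 78–73 for D.
D vs B: 92–59 for D.
D vs A: 92–59 for D.
D vs C: 94–57 for D.
D beats every other option head-to-head.

D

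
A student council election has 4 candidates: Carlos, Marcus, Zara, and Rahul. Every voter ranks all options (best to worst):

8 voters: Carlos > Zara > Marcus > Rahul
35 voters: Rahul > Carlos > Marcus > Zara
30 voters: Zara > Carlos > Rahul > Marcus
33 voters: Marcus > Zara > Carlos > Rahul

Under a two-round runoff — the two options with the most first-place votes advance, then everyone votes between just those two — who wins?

Round 1 first-place votes: Carlos 8, Marcus 33, Zara 30, Rahul 35.
Rahul and Marcus advance.
Runoff: Rahul is preferred to Marcus by 65 voters; Marcus by 41.
Rahul wins the runoff.

Rahul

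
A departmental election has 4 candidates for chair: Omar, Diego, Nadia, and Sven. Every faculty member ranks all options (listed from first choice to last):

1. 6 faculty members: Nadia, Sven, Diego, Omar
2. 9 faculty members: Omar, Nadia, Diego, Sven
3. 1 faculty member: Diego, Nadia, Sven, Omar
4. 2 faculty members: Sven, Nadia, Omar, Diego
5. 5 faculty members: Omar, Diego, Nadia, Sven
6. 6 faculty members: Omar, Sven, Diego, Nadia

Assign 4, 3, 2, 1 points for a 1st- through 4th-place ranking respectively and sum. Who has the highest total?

Omar

Omar: 6·1 + 9·4 + 1·1 + 2·2 + 5·4 + 6·4 = 91
Diego: 6·2 + 9·2 + 1·4 + 2·1 + 5·3 + 6·2 = 63
Nadia: 6·4 + 9·3 + 1·3 + 2·3 + 5·2 + 6·1 = 76
Sven: 6·3 + 9·1 + 1·2 + 2·4 + 5·1 + 6·3 = 60
Omar has the highest Borda score (91).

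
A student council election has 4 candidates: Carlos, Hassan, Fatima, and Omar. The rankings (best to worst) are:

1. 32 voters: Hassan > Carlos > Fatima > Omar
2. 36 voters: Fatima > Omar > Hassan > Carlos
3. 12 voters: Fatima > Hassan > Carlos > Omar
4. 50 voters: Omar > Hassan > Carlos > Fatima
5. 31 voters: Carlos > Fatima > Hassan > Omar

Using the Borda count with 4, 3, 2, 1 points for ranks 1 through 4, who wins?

Carlos: 32·3 + 36·1 + 12·2 + 50·2 + 31·4 = 380
Hassan: 32·4 + 36·2 + 12·3 + 50·3 + 31·2 = 448
Fatima: 32·2 + 36·4 + 12·4 + 50·1 + 31·3 = 399
Omar: 32·1 + 36·3 + 12·1 + 50·4 + 31·1 = 383
Hassan has the highest Borda score (448).

Hassan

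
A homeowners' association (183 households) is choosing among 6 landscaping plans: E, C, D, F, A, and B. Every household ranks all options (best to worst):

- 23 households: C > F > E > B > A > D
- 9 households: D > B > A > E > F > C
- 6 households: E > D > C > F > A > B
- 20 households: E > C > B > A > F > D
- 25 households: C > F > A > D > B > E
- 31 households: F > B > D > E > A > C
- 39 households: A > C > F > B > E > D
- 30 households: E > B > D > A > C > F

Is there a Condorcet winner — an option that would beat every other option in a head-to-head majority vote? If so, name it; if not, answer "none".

none

Checking pairwise contests:
F beats E 118–65.
E beats C 96–87.
E beats D 118–65.
C beats F 143–40.
E beats A 110–73.
C beats B 113–70.
Every option loses at least one head-to-head, so there is no Condorcet winner.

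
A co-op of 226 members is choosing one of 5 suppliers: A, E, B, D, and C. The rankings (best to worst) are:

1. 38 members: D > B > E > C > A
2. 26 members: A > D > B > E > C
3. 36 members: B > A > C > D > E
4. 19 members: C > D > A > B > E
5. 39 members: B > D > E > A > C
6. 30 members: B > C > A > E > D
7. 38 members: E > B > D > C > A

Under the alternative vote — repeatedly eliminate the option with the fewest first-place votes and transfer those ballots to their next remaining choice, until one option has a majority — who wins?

Round 1: A 26, E 38, B 105, D 38, C 19. Eliminate C.
Round 2: A 26, E 38, B 105, D 57. Eliminate A.
Round 3: E 38, B 105, D 83. Eliminate E.
Round 4: B 143, D 83. B has a majority.

B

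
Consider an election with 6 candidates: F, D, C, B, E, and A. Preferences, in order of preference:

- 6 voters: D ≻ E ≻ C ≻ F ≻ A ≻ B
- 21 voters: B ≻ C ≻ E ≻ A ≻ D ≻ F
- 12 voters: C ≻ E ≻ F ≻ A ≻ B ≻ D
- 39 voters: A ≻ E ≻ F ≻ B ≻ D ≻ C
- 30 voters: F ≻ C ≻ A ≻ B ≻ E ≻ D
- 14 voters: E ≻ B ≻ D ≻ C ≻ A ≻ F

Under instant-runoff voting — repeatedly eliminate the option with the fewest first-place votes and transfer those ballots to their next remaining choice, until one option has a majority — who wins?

Round 1: F 30, D 6, C 12, B 21, E 14, A 39. Eliminate D.
Round 2: F 30, C 12, B 21, E 20, A 39. Eliminate C.
Round 3: F 30, B 21, E 32, A 39. Eliminate B.
Round 4: F 30, E 53, A 39. Eliminate F.
Round 5: E 53, A 69. A has a majority.

A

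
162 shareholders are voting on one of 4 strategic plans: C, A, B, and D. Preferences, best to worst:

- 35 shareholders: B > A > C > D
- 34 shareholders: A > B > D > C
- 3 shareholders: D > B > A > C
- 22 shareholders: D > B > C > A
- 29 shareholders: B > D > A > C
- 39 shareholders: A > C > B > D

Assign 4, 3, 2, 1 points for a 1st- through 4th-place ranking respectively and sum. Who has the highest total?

C: 35·2 + 34·1 + 3·1 + 22·2 + 29·1 + 39·3 = 297
A: 35·3 + 34·4 + 3·2 + 22·1 + 29·2 + 39·4 = 483
B: 35·4 + 34·3 + 3·3 + 22·3 + 29·4 + 39·2 = 511
D: 35·1 + 34·2 + 3·4 + 22·4 + 29·3 + 39·1 = 329
B has the highest Borda score (511).

B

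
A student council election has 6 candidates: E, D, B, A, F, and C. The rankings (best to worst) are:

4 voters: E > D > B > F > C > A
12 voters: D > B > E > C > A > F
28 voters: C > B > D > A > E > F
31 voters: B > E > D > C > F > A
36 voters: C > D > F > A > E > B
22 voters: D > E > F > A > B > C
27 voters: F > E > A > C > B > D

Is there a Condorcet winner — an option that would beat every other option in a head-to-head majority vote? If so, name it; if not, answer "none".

Checking pairwise contests:
D beats E 98–62.
B beats D 86–74.
E beats B 89–71.
E beats A 96–64.
E beats F 97–63.
E beats C 96–64.
Every option loses at least one head-to-head, so there is no Condorcet winner.

none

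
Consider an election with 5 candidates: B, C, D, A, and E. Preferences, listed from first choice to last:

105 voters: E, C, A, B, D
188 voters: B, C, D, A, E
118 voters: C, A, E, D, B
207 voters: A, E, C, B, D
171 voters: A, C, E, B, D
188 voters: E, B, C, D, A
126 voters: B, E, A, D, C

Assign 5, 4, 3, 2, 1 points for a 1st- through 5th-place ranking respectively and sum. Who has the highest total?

B: 105·2 + 188·5 + 118·1 + 207·2 + 171·2 + 188·4 + 126·5 = 3406
C: 105·4 + 188·4 + 118·5 + 207·3 + 171·4 + 188·3 + 126·1 = 3757
D: 105·1 + 188·3 + 118·2 + 207·1 + 171·1 + 188·2 + 126·2 = 1911
A: 105·3 + 188·2 + 118·4 + 207·5 + 171·5 + 188·1 + 126·3 = 3619
E: 105·5 + 188·1 + 118·3 + 207·4 + 171·3 + 188·5 + 126·4 = 3852
E has the highest Borda score (3852).

E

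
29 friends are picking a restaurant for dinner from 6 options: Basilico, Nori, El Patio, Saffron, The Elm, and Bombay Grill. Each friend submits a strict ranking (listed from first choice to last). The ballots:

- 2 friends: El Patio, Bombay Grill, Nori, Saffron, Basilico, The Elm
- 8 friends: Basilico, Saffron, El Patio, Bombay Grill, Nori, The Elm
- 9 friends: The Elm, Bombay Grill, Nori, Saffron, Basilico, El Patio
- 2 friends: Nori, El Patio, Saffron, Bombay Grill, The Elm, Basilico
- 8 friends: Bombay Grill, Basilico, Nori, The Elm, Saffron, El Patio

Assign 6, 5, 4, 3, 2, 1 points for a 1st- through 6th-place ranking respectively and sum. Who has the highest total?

Basilico: 2·2 + 8·6 + 9·2 + 2·1 + 8·5 = 112
Nori: 2·4 + 8·2 + 9·4 + 2·6 + 8·4 = 104
El Patio: 2·6 + 8·4 + 9·1 + 2·5 + 8·1 = 71
Saffron: 2·3 + 8·5 + 9·3 + 2·4 + 8·2 = 97
The Elm: 2·1 + 8·1 + 9·6 + 2·2 + 8·3 = 92
Bombay Grill: 2·5 + 8·3 + 9·5 + 2·3 + 8·6 = 133
Bombay Grill has the highest Borda score (133).

Bombay Grill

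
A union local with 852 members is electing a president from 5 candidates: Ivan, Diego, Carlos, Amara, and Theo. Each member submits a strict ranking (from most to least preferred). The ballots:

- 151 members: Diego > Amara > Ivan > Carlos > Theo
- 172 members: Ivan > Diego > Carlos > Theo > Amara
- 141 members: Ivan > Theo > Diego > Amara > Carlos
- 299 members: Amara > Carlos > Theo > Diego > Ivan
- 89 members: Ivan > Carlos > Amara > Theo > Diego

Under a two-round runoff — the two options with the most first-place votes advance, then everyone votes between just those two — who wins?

Round 1 first-place votes: Ivan 402, Diego 151, Carlos 0, Amara 299, Theo 0.
Ivan and Amara advance.
Runoff: Ivan is preferred to Amara by 402 voters; Amara by 450.
Amara wins the runoff.

Amara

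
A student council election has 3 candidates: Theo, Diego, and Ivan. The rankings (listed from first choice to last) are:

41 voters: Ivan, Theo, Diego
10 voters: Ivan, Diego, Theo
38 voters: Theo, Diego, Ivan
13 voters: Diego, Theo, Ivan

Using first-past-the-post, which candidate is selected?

First-place votes: Theo 38, Diego 13, Ivan 51.
Ivan has the most first-place votes.

Ivan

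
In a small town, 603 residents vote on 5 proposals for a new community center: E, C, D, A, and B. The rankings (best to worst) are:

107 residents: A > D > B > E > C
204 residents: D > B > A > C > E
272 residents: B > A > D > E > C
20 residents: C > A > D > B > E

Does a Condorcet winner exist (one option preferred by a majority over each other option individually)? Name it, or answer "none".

none

Checking pairwise contests:
D beats E 603–0.
E beats C 379–224.
A beats D 399–204.
B beats A 476–127.
D beats B 331–272.
Every option loses at least one head-to-head, so there is no Condorcet winner.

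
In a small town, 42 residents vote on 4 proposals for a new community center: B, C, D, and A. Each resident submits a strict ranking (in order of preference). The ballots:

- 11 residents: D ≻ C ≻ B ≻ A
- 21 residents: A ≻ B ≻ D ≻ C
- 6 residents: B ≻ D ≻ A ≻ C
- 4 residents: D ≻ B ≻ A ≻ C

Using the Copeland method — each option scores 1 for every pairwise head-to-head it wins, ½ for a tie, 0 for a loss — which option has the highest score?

B: beats C and D; ties A → score 2.5.
C: loses to B, D, and A → score 0.
D: beats C; ties A; loses to B → score 1.5.
A: beats C; ties B and D → score 2.
B has the best pairwise record.

B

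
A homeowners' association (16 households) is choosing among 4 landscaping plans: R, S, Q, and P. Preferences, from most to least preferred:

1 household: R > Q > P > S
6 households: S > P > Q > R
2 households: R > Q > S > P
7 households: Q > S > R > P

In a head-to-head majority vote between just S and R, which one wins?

S

Voters preferring S to R: 13; preferring R to S: 3.
S wins the head-to-head.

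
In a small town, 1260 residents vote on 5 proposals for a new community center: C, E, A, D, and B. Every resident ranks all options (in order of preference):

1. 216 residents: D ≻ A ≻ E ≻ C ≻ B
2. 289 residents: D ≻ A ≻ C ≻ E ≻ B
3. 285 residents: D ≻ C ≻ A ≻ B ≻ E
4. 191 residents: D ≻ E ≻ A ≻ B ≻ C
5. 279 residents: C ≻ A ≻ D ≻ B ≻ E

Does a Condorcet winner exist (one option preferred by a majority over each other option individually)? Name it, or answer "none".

D vs C: 981–279 for D.
D vs E: 1260–0 for D.
D vs A: 981–279 for D.
D vs B: 1260–0 for D.
D beats every other option head-to-head.

D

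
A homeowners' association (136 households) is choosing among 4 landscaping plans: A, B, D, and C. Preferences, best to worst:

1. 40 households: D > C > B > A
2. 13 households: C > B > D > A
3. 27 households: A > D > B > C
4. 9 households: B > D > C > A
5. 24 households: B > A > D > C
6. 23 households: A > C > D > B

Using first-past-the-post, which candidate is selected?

A

First-place votes: A 50, B 33, D 40, C 13.
A has the most first-place votes.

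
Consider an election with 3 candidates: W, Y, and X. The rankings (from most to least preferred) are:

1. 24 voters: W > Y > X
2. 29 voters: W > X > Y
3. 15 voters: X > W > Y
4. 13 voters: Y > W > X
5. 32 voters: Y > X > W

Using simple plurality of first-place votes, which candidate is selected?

First-place votes: W 53, Y 45, X 15.
W has the most first-place votes.

W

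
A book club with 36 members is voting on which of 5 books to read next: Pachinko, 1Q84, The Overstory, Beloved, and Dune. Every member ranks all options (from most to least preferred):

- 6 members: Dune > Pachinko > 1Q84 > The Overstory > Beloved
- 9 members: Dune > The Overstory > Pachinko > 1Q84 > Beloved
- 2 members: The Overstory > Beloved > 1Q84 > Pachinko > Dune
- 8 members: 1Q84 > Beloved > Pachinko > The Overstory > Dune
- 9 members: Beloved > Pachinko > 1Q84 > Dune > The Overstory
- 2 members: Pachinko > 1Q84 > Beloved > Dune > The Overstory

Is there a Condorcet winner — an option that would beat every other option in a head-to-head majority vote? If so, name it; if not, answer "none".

Checking pairwise contests:
Beloved beats Pachinko 19–17.
Pachinko beats 1Q84 26–10.
Pachinko beats The Overstory 25–11.
1Q84 beats Beloved 25–11.
Pachinko beats Dune 21–15.
Every option loses at least one head-to-head, so there is no Condorcet winner.

none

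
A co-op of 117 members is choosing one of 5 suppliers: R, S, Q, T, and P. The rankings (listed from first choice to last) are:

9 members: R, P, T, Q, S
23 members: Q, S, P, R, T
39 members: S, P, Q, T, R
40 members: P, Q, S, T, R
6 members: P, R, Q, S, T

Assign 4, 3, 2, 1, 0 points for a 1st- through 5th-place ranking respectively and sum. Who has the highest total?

R: 9·4 + 23·1 + 39·0 + 40·0 + 6·3 = 77
S: 9·0 + 23·3 + 39·4 + 40·2 + 6·1 = 311
Q: 9·1 + 23·4 + 39·2 + 40·3 + 6·2 = 311
T: 9·2 + 23·0 + 39·1 + 40·1 + 6·0 = 97
P: 9·3 + 23·2 + 39·3 + 40·4 + 6·4 = 374
P has the highest Borda score (374).

P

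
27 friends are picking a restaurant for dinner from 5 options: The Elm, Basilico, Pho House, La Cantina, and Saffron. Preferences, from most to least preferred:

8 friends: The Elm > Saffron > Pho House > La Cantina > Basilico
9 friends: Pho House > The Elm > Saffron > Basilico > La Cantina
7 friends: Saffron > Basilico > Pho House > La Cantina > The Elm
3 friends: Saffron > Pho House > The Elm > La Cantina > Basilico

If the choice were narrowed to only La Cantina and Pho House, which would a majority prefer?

Pho House

Voters preferring La Cantina to Pho House: 0; preferring Pho House to La Cantina: 27.
Pho House wins the head-to-head.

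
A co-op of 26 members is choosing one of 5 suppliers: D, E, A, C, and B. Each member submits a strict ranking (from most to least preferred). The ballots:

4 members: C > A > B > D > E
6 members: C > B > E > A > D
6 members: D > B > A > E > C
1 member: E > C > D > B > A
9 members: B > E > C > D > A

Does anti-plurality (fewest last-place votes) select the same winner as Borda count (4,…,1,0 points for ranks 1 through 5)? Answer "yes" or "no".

yes

Anti-plurality — last-place votes: D 6, E 4, A 10, C 6, B 0. Winner: B.
Borda — scores: D 39, E 49, A 30, C 61, B 81. Winner: B.
The two methods agree.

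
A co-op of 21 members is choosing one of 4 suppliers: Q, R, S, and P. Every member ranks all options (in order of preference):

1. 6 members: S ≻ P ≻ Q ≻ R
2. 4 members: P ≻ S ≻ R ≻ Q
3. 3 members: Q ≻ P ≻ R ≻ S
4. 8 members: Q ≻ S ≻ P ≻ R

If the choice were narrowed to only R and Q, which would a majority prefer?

Voters preferring R to Q: 4; preferring Q to R: 17.
Q wins the head-to-head.

Q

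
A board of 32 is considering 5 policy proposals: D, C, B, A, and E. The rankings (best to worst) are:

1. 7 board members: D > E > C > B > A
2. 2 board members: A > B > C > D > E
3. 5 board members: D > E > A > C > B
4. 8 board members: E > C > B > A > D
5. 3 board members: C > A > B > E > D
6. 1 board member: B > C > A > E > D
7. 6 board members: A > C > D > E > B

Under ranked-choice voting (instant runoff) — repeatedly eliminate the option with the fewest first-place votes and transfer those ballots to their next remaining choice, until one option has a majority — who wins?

A

Round 1: D 12, C 3, B 1, A 8, E 8. Eliminate B.
Round 2: D 12, C 4, A 8, E 8. Eliminate C.
Round 3: D 12, A 12, E 8. Eliminate E.
Round 4: D 12, A 20. A has a majority.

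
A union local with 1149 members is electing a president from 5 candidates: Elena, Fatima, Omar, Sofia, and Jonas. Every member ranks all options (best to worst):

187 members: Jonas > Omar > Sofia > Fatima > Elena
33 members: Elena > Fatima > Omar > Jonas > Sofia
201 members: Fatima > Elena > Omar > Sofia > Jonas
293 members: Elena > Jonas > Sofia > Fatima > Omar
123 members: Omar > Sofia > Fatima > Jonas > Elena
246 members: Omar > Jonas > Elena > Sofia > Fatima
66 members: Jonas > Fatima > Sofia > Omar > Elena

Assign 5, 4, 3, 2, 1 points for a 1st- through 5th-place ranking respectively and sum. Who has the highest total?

Jonas

Elena: 187·1 + 33·5 + 201·4 + 293·5 + 123·1 + 246·3 + 66·1 = 3548
Fatima: 187·2 + 33·4 + 201·5 + 293·2 + 123·3 + 246·1 + 66·4 = 2976
Omar: 187·4 + 33·3 + 201·3 + 293·1 + 123·5 + 246·5 + 66·2 = 3720
Sofia: 187·3 + 33·1 + 201·2 + 293·3 + 123·4 + 246·2 + 66·3 = 3057
Jonas: 187·5 + 33·2 + 201·1 + 293·4 + 123·2 + 246·4 + 66·5 = 3934
Jonas has the highest Borda score (3934).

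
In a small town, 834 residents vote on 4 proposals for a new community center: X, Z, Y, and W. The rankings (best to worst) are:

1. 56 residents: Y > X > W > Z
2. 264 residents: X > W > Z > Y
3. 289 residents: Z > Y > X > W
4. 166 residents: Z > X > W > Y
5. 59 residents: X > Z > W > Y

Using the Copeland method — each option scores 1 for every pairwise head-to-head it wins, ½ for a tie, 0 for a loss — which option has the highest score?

X: beats Y and W; loses to Z → score 2.
Z: beats X, Y, and W → score 3.
Y: loses to X, Z, and W → score 0.
W: beats Y; loses to X and Z → score 1.
Z has the best pairwise record.

Z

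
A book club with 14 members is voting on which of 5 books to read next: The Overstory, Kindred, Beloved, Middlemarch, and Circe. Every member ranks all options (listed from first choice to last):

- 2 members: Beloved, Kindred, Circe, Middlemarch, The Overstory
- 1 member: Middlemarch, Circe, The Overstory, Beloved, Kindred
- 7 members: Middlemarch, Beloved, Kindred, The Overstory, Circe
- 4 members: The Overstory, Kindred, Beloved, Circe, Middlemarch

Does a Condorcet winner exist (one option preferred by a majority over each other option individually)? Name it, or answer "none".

Middlemarch

Middlemarch vs The Overstory: 10–4 for Middlemarch.
Middlemarch vs Kindred: 8–6 for Middlemarch.
Middlemarch vs Beloved: 8–6 for Middlemarch.
Middlemarch vs Circe: 8–6 for Middlemarch.
Middlemarch beats every other option head-to-head.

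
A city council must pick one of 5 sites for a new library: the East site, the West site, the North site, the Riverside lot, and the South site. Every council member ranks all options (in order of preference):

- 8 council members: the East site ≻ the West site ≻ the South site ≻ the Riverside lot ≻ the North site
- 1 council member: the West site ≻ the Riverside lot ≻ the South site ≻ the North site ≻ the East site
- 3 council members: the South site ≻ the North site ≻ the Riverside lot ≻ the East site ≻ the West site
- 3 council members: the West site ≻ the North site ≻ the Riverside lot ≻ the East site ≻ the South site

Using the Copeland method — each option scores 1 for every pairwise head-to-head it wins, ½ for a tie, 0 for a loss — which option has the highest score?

the East site

the East site: beats the West site, the North site, the Riverside lot, and the South site → score 4.
the West site: beats the North site, the Riverside lot, and the South site; loses to the East site → score 3.
the North site: loses to the East site, the West site, the Riverside lot, and the South site → score 0.
the Riverside lot: beats the North site; loses to the East site, the West site, and the South site → score 1.
the South site: beats the North site and the Riverside lot; loses to the East site and the West site → score 2.
the East site has the best pairwise record.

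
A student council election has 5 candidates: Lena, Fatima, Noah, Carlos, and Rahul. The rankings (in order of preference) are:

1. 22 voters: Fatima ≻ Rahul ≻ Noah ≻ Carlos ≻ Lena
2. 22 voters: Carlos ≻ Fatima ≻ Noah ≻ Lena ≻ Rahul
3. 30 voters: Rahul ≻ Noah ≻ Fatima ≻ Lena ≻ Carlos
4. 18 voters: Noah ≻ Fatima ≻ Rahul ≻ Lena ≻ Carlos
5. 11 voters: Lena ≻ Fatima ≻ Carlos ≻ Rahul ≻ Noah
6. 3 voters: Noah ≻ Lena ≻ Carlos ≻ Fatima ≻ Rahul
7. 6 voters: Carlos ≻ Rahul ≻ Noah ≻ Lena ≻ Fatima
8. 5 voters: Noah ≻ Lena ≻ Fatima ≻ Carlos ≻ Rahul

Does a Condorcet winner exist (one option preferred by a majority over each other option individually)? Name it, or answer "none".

none

Checking pairwise contests:
Fatima beats Lena 92–25.
Noah beats Fatima 62–55.
Rahul beats Noah 69–48.
Lena beats Carlos 67–50.
Fatima beats Rahul 81–36.
Every option loses at least one head-to-head, so there is no Condorcet winner.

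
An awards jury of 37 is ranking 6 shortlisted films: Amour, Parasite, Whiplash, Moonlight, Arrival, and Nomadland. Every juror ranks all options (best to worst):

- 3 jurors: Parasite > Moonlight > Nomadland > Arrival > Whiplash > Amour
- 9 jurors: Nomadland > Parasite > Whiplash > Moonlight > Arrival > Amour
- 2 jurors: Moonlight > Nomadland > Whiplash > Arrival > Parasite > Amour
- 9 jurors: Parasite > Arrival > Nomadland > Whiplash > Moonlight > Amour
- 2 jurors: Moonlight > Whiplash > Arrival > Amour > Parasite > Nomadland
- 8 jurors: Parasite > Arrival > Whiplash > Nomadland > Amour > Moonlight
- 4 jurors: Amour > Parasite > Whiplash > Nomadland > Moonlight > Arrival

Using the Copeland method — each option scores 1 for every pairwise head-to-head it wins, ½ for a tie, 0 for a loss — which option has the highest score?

Amour: loses to Parasite, Whiplash, Moonlight, Arrival, and Nomadland → score 0.
Parasite: beats Amour, Whiplash, Moonlight, Arrival, and Nomadland → score 5.
Whiplash: beats Amour and Moonlight; loses to Parasite, Arrival, and Nomadland → score 2.
Moonlight: beats Amour and Arrival; loses to Parasite, Whiplash, and Nomadland → score 2.
Arrival: beats Amour, Whiplash, and Nomadland; loses to Parasite and Moonlight → score 3.
Nomadland: beats Amour, Whiplash, and Moonlight; loses to Parasite and Arrival → score 3.
Parasite has the best pairwise record.

Parasite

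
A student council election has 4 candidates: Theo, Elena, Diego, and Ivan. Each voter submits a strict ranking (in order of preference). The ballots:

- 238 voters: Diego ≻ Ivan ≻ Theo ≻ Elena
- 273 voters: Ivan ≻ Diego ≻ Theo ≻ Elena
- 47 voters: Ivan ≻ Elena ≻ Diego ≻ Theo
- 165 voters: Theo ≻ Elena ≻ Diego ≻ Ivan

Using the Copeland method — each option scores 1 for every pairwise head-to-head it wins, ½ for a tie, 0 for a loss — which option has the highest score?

Theo: beats Elena; loses to Diego and Ivan → score 1.
Elena: loses to Theo, Diego, and Ivan → score 0.
Diego: beats Theo, Elena, and Ivan → score 3.
Ivan: beats Theo and Elena; loses to Diego → score 2.
Diego has the best pairwise record.

Diego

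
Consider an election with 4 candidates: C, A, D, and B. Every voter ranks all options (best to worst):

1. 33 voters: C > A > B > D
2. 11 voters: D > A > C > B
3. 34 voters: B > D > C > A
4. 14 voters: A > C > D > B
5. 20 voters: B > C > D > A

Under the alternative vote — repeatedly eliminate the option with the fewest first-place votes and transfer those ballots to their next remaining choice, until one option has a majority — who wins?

Round 1: C 33, A 14, D 11, B 54. Eliminate D.
Round 2: C 33, A 25, B 54. Eliminate A.
Round 3: C 58, B 54. C has a majority.

C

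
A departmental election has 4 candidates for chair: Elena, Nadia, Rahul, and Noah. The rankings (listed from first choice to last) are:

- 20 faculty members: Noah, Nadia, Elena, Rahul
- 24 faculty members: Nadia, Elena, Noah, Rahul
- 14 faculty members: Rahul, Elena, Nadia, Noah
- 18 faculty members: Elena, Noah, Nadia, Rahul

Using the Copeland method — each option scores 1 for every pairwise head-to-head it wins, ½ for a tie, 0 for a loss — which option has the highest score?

Nadia

Elena: beats Rahul and Noah; loses to Nadia → score 2.
Nadia: beats Elena and Rahul; ties Noah → score 2.5.
Rahul: loses to Elena, Nadia, and Noah → score 0.
Noah: beats Rahul; ties Nadia; loses to Elena → score 1.5.
Nadia has the best pairwise record.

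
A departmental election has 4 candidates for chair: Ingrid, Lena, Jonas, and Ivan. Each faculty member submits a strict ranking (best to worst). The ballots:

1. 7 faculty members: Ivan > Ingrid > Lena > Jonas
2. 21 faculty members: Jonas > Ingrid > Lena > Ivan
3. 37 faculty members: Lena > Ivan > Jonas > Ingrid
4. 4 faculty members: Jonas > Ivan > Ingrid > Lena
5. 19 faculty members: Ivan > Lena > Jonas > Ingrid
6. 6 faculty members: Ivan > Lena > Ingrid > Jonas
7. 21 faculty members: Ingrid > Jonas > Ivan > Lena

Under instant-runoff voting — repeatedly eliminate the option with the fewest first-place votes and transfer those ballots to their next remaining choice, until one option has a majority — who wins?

Lena

Round 1: Ingrid 21, Lena 37, Jonas 25, Ivan 32. Eliminate Ingrid.
Round 2: Lena 37, Jonas 46, Ivan 32. Eliminate Ivan.
Round 3: Lena 69, Jonas 46. Lena has a majority.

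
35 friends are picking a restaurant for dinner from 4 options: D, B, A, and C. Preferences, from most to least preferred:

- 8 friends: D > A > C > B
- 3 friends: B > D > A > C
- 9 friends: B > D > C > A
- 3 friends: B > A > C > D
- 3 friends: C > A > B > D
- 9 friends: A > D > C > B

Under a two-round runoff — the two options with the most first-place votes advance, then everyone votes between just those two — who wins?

Round 1 first-place votes: D 8, B 15, A 9, C 3.
B and A advance.
Runoff: B is preferred to A by 15 voters; A by 20.
A wins the runoff.

A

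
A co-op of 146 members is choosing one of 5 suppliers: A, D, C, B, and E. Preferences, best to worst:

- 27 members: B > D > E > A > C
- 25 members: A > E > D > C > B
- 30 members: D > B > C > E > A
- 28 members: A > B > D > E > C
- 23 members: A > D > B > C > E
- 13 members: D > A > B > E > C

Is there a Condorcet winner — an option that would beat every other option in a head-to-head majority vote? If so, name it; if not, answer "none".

A vs D: 76–70 for A.
A vs C: 116–30 for A.
A vs B: 89–57 for A.
A vs E: 89–57 for A.
A beats every other option head-to-head.

A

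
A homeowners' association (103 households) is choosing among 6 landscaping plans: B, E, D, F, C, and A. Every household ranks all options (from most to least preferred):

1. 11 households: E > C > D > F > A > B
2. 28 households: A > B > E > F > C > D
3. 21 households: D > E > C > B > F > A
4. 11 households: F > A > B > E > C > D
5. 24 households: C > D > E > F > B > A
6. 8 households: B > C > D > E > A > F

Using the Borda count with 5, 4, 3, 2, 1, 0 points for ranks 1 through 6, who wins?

E

B: 11·0 + 28·4 + 21·2 + 11·3 + 24·1 + 8·5 = 251
E: 11·5 + 28·3 + 21·4 + 11·2 + 24·3 + 8·2 = 333
D: 11·3 + 28·0 + 21·5 + 11·0 + 24·4 + 8·3 = 258
F: 11·2 + 28·2 + 21·1 + 11·5 + 24·2 + 8·0 = 202
C: 11·4 + 28·1 + 21·3 + 11·1 + 24·5 + 8·4 = 298
A: 11·1 + 28·5 + 21·0 + 11·4 + 24·0 + 8·1 = 203
E has the highest Borda score (333).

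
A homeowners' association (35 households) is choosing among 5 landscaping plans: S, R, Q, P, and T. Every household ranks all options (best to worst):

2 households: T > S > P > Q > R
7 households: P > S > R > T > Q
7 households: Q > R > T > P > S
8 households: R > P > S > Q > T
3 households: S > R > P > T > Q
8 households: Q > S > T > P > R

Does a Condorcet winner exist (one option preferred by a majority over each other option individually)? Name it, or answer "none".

Checking pairwise contests:
P beats S 22–13.
S beats R 20–15.
S beats Q 20–15.
R beats P 18–17.
S beats T 26–9.
Every option loses at least one head-to-head, so there is no Condorcet winner.

none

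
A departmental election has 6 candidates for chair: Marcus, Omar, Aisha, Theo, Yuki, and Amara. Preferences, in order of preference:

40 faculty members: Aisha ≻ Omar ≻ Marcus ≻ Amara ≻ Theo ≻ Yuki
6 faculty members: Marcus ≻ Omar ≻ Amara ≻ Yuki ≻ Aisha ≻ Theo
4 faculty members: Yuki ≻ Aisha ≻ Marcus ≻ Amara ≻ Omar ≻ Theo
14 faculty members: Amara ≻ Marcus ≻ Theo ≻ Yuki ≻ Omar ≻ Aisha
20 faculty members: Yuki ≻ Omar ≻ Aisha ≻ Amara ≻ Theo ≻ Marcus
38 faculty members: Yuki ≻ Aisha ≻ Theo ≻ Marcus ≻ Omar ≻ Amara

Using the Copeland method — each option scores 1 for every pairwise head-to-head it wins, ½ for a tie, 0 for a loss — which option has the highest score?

Yuki

Marcus: beats Omar, Theo, and Amara; loses to Aisha and Yuki → score 3.
Omar: beats Theo and Amara; loses to Marcus, Aisha, and Yuki → score 2.
Aisha: beats Marcus, Omar, Theo, and Amara; loses to Yuki → score 4.
Theo: loses to Marcus, Omar, Aisha, Yuki, and Amara → score 0.
Yuki: beats Marcus, Omar, Aisha, Theo, and Amara → score 5.
Amara: beats Theo; loses to Marcus, Omar, Aisha, and Yuki → score 1.
Yuki has the best pairwise record.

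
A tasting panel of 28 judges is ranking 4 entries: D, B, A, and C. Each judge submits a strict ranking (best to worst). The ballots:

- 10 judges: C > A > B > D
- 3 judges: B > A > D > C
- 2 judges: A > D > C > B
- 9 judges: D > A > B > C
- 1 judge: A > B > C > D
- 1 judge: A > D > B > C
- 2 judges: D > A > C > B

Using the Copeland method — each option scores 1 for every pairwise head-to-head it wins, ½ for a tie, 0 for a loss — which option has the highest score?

A

D: beats C; ties B; loses to A → score 1.5.
B: ties D and C; loses to A → score 1.
A: beats D, B, and C → score 3.
C: ties B; loses to D and A → score 0.5.
A has the best pairwise record.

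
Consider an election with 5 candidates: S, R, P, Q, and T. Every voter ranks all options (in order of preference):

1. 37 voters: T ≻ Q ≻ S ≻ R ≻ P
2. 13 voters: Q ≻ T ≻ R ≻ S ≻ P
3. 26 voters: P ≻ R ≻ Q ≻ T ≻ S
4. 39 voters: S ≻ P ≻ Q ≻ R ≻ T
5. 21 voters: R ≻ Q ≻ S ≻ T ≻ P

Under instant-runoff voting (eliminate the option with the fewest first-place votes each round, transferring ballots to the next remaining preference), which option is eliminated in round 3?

P

Round 1: S 39, R 21, P 26, Q 13, T 37. Eliminate Q.
Round 2: S 39, R 21, P 26, T 50. Eliminate R.
Round 3: S 60, P 26, T 50. Eliminate P.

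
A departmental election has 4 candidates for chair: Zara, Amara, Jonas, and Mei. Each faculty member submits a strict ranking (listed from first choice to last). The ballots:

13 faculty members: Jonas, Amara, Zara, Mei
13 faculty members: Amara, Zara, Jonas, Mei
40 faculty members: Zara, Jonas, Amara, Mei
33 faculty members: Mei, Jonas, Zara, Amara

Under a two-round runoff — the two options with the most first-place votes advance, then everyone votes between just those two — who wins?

Zara

Round 1 first-place votes: Zara 40, Amara 13, Jonas 13, Mei 33.
Zara and Mei advance.
Runoff: Zara is preferred to Mei by 66 voters; Mei by 33.
Zara wins the runoff.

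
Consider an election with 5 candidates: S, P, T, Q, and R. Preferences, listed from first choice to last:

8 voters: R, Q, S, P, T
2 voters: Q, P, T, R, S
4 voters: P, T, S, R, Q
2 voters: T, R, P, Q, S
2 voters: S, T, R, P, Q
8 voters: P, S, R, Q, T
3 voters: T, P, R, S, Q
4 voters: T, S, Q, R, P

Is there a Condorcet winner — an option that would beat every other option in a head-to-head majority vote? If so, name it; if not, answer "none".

P

P vs S: 19–14 for P.
P vs T: 22–11 for P.
P vs Q: 19–14 for P.
P vs R: 17–16 for P.
P beats every other option head-to-head.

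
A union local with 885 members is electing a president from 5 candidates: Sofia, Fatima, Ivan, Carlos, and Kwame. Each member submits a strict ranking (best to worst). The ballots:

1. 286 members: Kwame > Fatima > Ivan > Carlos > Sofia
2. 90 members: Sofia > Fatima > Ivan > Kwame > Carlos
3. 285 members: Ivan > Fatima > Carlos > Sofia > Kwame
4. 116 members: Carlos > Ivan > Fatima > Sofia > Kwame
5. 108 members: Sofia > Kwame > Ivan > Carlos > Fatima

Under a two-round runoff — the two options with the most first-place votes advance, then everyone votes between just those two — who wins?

Round 1 first-place votes: Sofia 198, Fatima 0, Ivan 285, Carlos 116, Kwame 286.
Kwame and Ivan advance.
Runoff: Kwame is preferred to Ivan by 394 voters; Ivan by 491.
Ivan wins the runoff.

Ivan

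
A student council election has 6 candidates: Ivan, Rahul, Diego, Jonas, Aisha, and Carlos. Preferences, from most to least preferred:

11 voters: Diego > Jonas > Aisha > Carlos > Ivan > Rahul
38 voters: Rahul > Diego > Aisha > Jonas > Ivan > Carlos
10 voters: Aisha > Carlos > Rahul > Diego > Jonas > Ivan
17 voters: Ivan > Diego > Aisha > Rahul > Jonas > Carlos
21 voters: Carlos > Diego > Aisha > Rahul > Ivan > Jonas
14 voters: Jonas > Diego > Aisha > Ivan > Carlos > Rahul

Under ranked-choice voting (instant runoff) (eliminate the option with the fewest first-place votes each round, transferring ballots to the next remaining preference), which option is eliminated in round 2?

Diego

Round 1: Ivan 17, Rahul 38, Diego 11, Jonas 14, Aisha 10, Carlos 21. Eliminate Aisha.
Round 2: Ivan 17, Rahul 38, Diego 11, Jonas 14, Carlos 31. Eliminate Diego.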